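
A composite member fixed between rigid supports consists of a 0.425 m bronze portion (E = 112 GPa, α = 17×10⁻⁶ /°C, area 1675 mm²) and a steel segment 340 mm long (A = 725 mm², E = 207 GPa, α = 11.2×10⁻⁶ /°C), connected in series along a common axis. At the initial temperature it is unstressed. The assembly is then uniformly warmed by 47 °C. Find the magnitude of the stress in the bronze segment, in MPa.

σ ≈ 68.3 MPa (compressive)

Free thermal expansion of the whole bar: Σ αᵢΔT Lᵢ = 17×10⁻⁶×47×425 + 11.2×10⁻⁶×47×340 = 0.5186 mm.
The rigid supports impose zero overall length change; the single axial force P common to all segments must satisfy P Σ Lᵢ/(AᵢEᵢ) = δ_free.
The series flexibility is Σ Lᵢ/(AᵢEᵢ) = 425/(1675×112×10³) + 340/(725×207×10³) = 4.531×10⁻⁶ mm/N.
So P = 0.5186 / 4.531×10⁻⁶ = 114.4 kN, compressive.
σ_{bronze} = P / A = 114400 / 1675 = 68.33 MPa.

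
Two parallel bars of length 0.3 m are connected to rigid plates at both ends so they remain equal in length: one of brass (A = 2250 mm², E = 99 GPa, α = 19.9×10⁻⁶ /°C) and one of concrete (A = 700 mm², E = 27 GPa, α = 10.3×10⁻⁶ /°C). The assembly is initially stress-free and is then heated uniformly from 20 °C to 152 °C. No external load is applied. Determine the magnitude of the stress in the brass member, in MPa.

The brass has the larger α, so on heating it would change length more than the concrete if both were free. The rigid plates force a common final length, so the brass is put into compression and the concrete into tension, with equal and opposite forces P (no external load).
Setting the final lengths equal and cancelling L: (α₁ − α₂)ΔT = P/(A₁E₁) + P/(A₂E₂).
|α₁ − α₂|·ΔT = 9.6×10⁻⁶ × 132 = 0.001267.
1/(A₁E₁) + 1/(A₂E₂) = 1/(2250×99×10³) + 1/(700×27×10³) = 5.74×10⁻⁸ N⁻¹.
So P = 0.001267 / 5.74×10⁻⁸ = 22.08 kN.
σ_{brass} = P/A₁ = 22080/2250 = 9.812 MPa, compressive.

σ ≈ 9.81 MPa (compressive)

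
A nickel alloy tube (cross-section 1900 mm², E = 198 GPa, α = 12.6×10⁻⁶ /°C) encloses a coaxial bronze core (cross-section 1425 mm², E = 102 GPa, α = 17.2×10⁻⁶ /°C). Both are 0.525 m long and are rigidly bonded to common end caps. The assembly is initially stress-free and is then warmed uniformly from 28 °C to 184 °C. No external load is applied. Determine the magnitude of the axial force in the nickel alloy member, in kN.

Equilibrium of a rigid end plate with no external load gives equal and opposite internal forces ±P in the two members. Since α_{bronze} > α_{nickel alloy}, heating drives the bronze into compression and the nickel alloy into tension.
Compatibility of the two members (thermal + elastic change equal): (α₁ − α₂)ΔT = P·[1/(A₁E₁) + 1/(A₂E₂)].
|α₁ − α₂|·ΔT = 4.6×10⁻⁶ × 156 = 0.0007176.
1/(A₁E₁) + 1/(A₂E₂) = 1/(1900×198×10³) + 1/(1425×102×10³) = 9.538×10⁻⁹ N⁻¹.
So P = 0.0007176 / 9.538×10⁻⁹ = 75.24 kN.

P ≈ 75.2 kN (tensile in the nickel alloy)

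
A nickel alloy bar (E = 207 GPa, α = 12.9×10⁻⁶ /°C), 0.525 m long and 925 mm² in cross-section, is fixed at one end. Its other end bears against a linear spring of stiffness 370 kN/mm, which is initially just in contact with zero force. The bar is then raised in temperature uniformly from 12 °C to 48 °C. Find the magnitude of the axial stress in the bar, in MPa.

σ ≈ 48.4 MPa (compressive)

Free thermal expansion: δ_free = αΔT L = 12.9×10⁻⁶ × 36 × 525 = 0.2438 mm.
Let P be the compressive force at the spring. The bar shortens elastically by PL/(AE) and the spring compresses by P/k; together these equal δ_free.
P [ L/(AE) + 1/k ] = δ_free → P [ 525/(925×207×10³) + 1/(370×10³) ] = 0.2438.
P = 0.2438 / 5.445×10⁻⁶ = 44780 N.
σ = P/A = 44780/925 = 48.41 MPa.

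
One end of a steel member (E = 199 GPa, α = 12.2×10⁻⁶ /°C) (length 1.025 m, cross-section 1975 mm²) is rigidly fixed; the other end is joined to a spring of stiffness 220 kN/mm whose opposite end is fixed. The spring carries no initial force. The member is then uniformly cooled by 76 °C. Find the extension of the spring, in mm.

δ ≈ 0.604 mm

If the spring were absent the member would shorten by αΔT L = 12.2×10⁻⁶ × 76 × 1025 = 0.9504 mm.
Let P be the tensile force in the spring. The member extends elastically by PL/(AE) and the spring stretches by P/k; together these equal δ_free.
So P = δ_free / [L/(AE) + 1/k] = 0.9504 / [ 1025/(1975×199×10³) + 1/(220×10³) ].
P = 0.9504 / 7.153×10⁻⁶ = 132900 N.
Spring extension = P/k = 132900/(220×10³) = 0.6039 mm.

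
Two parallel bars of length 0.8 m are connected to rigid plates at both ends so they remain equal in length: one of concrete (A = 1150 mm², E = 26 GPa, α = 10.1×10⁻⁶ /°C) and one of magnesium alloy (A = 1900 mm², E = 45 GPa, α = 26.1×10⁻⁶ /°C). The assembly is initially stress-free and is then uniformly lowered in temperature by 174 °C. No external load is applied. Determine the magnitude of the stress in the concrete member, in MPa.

Both members must finish at the same length. With the larger α, the magnesium alloy tends to over-contract; the plates restrain it, putting the magnesium alloy in tension and the concrete in compression. With no external load the two internal forces are equal and opposite, magnitude P.
Compatibility of the two members (thermal + elastic change equal): (α₁ − α₂)ΔT = P·[1/(A₁E₁) + 1/(A₂E₂)].
|α₁ − α₂|·ΔT = 16×10⁻⁶ × 174 = 0.002784.
1/(A₁E₁) + 1/(A₂E₂) = 1/(1150×26×10³) + 1/(1900×45×10³) = 4.514×10⁻⁸ N⁻¹.
P = 0.002784 / 4.514×10⁻⁸ = 61670 N = 61.67 kN.
σ_{concrete} = P/A₁ = 61670/1150 = 53.63 MPa, compressive.

σ ≈ 53.6 MPa (compressive)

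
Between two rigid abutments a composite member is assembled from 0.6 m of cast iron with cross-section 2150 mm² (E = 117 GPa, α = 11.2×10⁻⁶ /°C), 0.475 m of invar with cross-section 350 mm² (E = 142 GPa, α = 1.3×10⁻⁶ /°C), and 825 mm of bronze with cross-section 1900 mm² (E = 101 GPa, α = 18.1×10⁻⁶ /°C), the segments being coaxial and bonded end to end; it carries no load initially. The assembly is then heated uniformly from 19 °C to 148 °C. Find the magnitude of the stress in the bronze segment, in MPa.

If the supports were absent, the total length change would be Σ αᵢΔT Lᵢ = 11.2×10⁻⁶×129×600 + 1.3×10⁻⁶×129×475 + 18.1×10⁻⁶×129×825 = 2.873 mm.
The rigid supports impose zero overall length change; the single axial force P common to all segments must satisfy P Σ Lᵢ/(AᵢEᵢ) = δ_free.
The series flexibility is Σ Lᵢ/(AᵢEᵢ) = 600/(2150×117×10³) + 475/(350×142×10³) + 825/(1900×101×10³) = 1.624×10⁻⁵ mm/N.
P = 2.873 / 1.624×10⁻⁵ = 176900 N = 176.9 kN, compressive.
σ_{bronze} = P / A = 176900 / 1900 = 93.09 MPa.

σ ≈ 93.1 MPa (compressive)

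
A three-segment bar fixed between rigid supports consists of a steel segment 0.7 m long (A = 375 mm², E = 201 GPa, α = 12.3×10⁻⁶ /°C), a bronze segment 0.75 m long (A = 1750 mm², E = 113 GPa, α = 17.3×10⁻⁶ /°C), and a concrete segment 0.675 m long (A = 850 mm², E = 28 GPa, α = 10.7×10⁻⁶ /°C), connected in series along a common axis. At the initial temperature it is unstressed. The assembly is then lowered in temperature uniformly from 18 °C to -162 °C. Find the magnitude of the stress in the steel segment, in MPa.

σ ≈ 334 MPa (tensile)

If the supports were absent, the total length change would be Σ αᵢΔT Lᵢ = 12.3×10⁻⁶×180×700 + 17.3×10⁻⁶×180×750 + 10.7×10⁻⁶×180×675 = 5.185 mm.
The rigid supports impose zero overall length change; the single axial force P common to all segments must satisfy P Σ Lᵢ/(AᵢEᵢ) = δ_free.
Σ Lᵢ/(AᵢEᵢ) = 700/(375×201×10³) + 750/(1750×113×10³) + 675/(850×28×10³) = 4.144×10⁻⁵ mm/N.
P = 5.185 / 4.144×10⁻⁵ = 125100 N = 125.1 kN, tensile.
σ_{steel} = P / A = 125100 / 375 = 333.7 MPa.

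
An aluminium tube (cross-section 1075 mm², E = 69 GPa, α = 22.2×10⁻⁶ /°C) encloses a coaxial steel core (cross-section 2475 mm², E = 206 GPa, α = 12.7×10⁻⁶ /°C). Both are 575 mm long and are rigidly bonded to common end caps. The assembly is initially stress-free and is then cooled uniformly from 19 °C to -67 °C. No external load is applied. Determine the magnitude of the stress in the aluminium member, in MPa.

The aluminium has the larger α, so on cooling it would change length more than the steel if both were free. The rigid plates force a common final length, so the aluminium is put into tension and the steel into compression, with equal and opposite forces P (no external load).
Setting the final lengths equal and cancelling L: (α₁ − α₂)ΔT = P/(A₁E₁) + P/(A₂E₂).
|α₁ − α₂|·ΔT = 9.5×10⁻⁶ × 86 = 0.000817.
1/(A₁E₁) + 1/(A₂E₂) = 1/(1075×69×10³) + 1/(2475×206×10³) = 1.544×10⁻⁸ N⁻¹.
P = 0.000817 / 1.544×10⁻⁸ = 52900 N = 52.9 kN.
σ_{aluminium} = P/A₁ = 52900/1075 = 49.21 MPa, tensile.

σ ≈ 49.2 MPa (tensile)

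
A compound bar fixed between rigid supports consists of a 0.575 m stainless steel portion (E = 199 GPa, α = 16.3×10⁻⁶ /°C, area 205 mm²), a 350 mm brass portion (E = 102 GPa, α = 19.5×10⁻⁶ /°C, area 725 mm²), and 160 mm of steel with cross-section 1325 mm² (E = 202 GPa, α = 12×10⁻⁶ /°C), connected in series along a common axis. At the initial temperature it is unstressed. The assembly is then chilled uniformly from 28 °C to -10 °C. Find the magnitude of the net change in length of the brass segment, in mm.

Free thermal contraction of the whole bar: Σ αᵢΔT Lᵢ = 16.3×10⁻⁶×38×575 + 19.5×10⁻⁶×38×350 + 12×10⁻⁶×38×160 = 0.6885 mm.
The rigid supports impose zero overall length change; the single axial force P common to all segments must satisfy P Σ Lᵢ/(AᵢEᵢ) = δ_free.
The series flexibility is Σ Lᵢ/(AᵢEᵢ) = 575/(205×199×10³) + 350/(725×102×10³) + 160/(1325×202×10³) = 1.943×10⁻⁵ mm/N.
Hence P = δ_free / Σ(L/AE) = 0.6885/1.943×10⁻⁵ = 35.44 kN (tensile).
For the brass segment, free thermal change = 19.5×10⁻⁶×38×350 = 0.2594 mm and elastic change from P = 35440×350/(725×102×10³) = 0.1677 mm; these oppose, so the net change is 0.0916 mm (segment shortens).

|ΔL| ≈ 0.0916 mm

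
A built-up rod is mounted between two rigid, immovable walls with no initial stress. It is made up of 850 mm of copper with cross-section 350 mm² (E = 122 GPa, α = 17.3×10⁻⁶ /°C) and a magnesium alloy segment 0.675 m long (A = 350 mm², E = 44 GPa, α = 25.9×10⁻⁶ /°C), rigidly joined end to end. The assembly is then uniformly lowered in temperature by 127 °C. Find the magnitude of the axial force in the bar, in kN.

P ≈ 64.1 kN (tensile)

With the walls removed the bar would change length by δ_free = Σ αᵢΔT Lᵢ = 17.3×10⁻⁶×127×850 + 25.9×10⁻⁶×127×675 = 4.088 mm.
The rigid supports impose zero overall length change; the single axial force P common to all segments must satisfy P Σ Lᵢ/(AᵢEᵢ) = δ_free.
Σ Lᵢ/(AᵢEᵢ) = 850/(350×122×10³) + 675/(350×44×10³) = 6.374×10⁻⁵ mm/N.
Hence P = δ_free / Σ(L/AE) = 4.088/6.374×10⁻⁵ = 64.14 kN (tensile).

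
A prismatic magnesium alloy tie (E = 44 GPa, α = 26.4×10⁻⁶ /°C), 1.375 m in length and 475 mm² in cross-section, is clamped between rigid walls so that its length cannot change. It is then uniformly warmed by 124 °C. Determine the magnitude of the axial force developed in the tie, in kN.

Full restraint means ε = 0, so the stress is σ = EαΔT = 44×10³ × 26.4×10⁻⁶ × 124 = 144 MPa.
P = AEαΔT = 475 × 44×10³ × 26.4×10⁻⁶ × 124 = 68.42 kN (compressive).

P ≈ 68.4 kN (compressive)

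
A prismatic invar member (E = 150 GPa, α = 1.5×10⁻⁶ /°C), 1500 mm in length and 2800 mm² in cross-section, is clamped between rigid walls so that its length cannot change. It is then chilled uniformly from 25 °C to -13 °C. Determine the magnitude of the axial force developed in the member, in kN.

P ≈ 23.9 kN (tensile)

Full restraint means ε = 0, so the stress is σ = EαΔT = 150×10³ × 1.5×10⁻⁶ × 38 = 8.55 MPa.
Then P = σA = 8.55 × 2800 mm² = 23.94 kN, tensile.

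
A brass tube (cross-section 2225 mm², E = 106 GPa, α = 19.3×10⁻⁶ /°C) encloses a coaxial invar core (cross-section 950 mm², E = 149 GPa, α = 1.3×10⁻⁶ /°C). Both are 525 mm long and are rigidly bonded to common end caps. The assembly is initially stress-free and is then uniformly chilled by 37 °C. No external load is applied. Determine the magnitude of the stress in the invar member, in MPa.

Both members must finish at the same length. With the larger α, the brass tends to over-contract; the plates restrain it, putting the brass in tension and the invar in compression. With no external load the two internal forces are equal and opposite, magnitude P.
Setting the final lengths equal and cancelling L: (α₁ − α₂)ΔT = P/(A₁E₁) + P/(A₂E₂).
|α₁ − α₂|·ΔT = 18×10⁻⁶ × 37 = 0.000666.
1/(A₁E₁) + 1/(A₂E₂) = 1/(2225×106×10³) + 1/(950×149×10³) = 1.13×10⁻⁸ N⁻¹.
P = 0.000666 / 1.13×10⁻⁸ = 58910 N = 58.91 kN.
σ_{invar} = P/A₂ = 58910/950 = 62.01 MPa, compressive.

σ ≈ 62 MPa (compressive)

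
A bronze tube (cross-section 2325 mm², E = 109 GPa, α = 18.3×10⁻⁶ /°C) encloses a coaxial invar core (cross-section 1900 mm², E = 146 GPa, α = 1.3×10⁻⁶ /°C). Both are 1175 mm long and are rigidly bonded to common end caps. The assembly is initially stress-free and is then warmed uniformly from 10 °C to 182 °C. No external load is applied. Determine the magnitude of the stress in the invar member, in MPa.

The bronze has the larger α, so on heating it would change length more than the invar if both were free. The rigid plates force a common final length, so the bronze is put into compression and the invar into tension, with equal and opposite forces P (no external load).
Equating the net (thermal + elastic) strains gives |α₁ − α₂|·ΔT = P·[1/(A₁E₁) + 1/(A₂E₂)].
|α₁ − α₂|·ΔT = 17×10⁻⁶ × 172 = 0.002924.
1/(A₁E₁) + 1/(A₂E₂) = 1/(2325×109×10³) + 1/(1900×146×10³) = 7.551×10⁻⁹ N⁻¹.
P = 0.002924 / 7.551×10⁻⁹ = 387200 N = 387.2 kN.
σ_{invar} = P/A₂ = 387200/1900 = 203.8 MPa, tensile.

σ ≈ 204 MPa (tensile)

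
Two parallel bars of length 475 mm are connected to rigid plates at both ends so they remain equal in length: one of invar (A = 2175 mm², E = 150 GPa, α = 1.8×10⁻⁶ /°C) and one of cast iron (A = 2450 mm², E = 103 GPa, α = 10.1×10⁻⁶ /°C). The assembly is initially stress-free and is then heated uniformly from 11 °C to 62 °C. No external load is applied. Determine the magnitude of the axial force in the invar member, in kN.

Both members must finish at the same length. With the larger α, the cast iron tends to over-expand; the plates restrain it, putting the cast iron in compression and the invar in tension. With no external load the two internal forces are equal and opposite, magnitude P.
Equating the net (thermal + elastic) strains gives |α₁ − α₂|·ΔT = P·[1/(A₁E₁) + 1/(A₂E₂)].
|α₁ − α₂|·ΔT = 8.3×10⁻⁶ × 51 = 0.0004233.
1/(A₁E₁) + 1/(A₂E₂) = 1/(2175×150×10³) + 1/(2450×103×10³) = 7.028×10⁻⁹ N⁻¹.
P = 0.0004233 / 7.028×10⁻⁹ = 60230 N = 60.23 kN.

P ≈ 60.2 kN (tensile in the invar)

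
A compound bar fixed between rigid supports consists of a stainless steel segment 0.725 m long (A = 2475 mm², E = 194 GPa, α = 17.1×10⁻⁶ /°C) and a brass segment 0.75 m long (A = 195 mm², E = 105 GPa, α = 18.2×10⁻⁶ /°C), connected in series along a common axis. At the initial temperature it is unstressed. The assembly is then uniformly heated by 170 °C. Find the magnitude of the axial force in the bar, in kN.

With the walls removed the bar would change length by δ_free = Σ αᵢΔT Lᵢ = 17.1×10⁻⁶×170×725 + 18.2×10⁻⁶×170×750 = 4.428 mm.
The rigid supports impose zero overall length change; the single axial force P common to all segments must satisfy P Σ Lᵢ/(AᵢEᵢ) = δ_free.
The series flexibility is Σ Lᵢ/(AᵢEᵢ) = 725/(2475×194×10³) + 750/(195×105×10³) = 3.814×10⁻⁵ mm/N.
Hence P = δ_free / Σ(L/AE) = 4.428/3.814×10⁻⁵ = 116.1 kN (compressive).

P ≈ 116 kN (compressive)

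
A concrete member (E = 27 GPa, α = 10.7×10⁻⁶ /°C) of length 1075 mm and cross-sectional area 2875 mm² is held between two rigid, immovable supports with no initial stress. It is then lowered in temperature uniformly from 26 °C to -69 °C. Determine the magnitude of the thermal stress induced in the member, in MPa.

σ ≈ 27.4 MPa (tensile)

With length fixed, the mechanical strain must cancel the thermal strain αΔT = 10.7×10⁻⁶ × 95 = 1016.5×10⁻⁶.
Hence σ = E·αΔT = 27×10³ × 1016.5×10⁻⁶ = 27.45 MPa, tensile.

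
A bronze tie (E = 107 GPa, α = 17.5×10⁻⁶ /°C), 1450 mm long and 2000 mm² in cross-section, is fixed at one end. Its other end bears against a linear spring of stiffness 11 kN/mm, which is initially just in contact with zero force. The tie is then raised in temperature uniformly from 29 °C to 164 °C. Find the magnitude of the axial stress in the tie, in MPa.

Free thermal expansion: δ_free = αΔT L = 17.5×10⁻⁶ × 135 × 1450 = 3.426 mm.
With a force P in the spring, the elastic change of the tie is PL/(AE) and that of the spring is P/k; compatibility requires their sum to equal δ_free.
P [ L/(AE) + 1/k ] = δ_free → P [ 1450/(2000×107×10³) + 1/(11×10³) ] = 3.426.
P = 3.426 / 9.768×10⁻⁵ = 35070 N.
σ = P/A = 35070/2000 = 17.53 MPa.

σ ≈ 17.5 MPa (compressive)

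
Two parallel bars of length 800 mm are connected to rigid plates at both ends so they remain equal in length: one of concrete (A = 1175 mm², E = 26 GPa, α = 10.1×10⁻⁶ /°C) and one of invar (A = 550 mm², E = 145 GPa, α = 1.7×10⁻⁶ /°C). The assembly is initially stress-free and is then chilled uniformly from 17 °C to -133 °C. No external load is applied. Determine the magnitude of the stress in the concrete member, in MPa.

σ ≈ 23.7 MPa (tensile)

The concrete has the larger α, so on cooling it would change length more than the invar if both were free. The rigid plates force a common final length, so the concrete is put into tension and the invar into compression, with equal and opposite forces P (no external load).
Compatibility of the two members (thermal + elastic change equal): (α₁ − α₂)ΔT = P·[1/(A₁E₁) + 1/(A₂E₂)].
|α₁ − α₂|·ΔT = 8.4×10⁻⁶ × 150 = 0.00126.
1/(A₁E₁) + 1/(A₂E₂) = 1/(1175×26×10³) + 1/(550×145×10³) = 4.527×10⁻⁸ N⁻¹.
So P = 0.00126 / 4.527×10⁻⁸ = 27.83 kN.
σ_{concrete} = P/A₁ = 27830/1175 = 23.69 MPa, tensile.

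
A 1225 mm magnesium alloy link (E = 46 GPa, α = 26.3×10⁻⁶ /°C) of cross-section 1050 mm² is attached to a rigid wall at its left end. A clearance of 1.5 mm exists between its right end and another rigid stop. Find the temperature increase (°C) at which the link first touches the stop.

ΔT ≈ 46.6 °C

Contact occurs when the free expansion equals the gap: αΔT L = 1.5 mm.
ΔT = 1.5 / (26.3×10⁻⁶ × 1225) = 46.56 °C.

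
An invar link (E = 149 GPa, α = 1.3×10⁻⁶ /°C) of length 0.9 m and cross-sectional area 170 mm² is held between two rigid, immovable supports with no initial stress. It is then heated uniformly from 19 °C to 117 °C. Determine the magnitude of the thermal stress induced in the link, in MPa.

Because both ends are immovable the net strain is zero, and the suppressed thermal strain is αΔT = 1.3×10⁻⁶ × 98 = 127.4×10⁻⁶.
Hence σ = E·αΔT = 149×10³ × 127.4×10⁻⁶ = 18.98 MPa, compressive.

σ ≈ 19 MPa (compressive)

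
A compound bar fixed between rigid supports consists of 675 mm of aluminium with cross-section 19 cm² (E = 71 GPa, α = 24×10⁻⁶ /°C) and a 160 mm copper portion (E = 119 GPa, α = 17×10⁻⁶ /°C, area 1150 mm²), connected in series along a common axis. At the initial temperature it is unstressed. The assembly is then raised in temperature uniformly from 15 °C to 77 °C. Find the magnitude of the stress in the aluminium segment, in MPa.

Free thermal expansion of the whole bar: Σ αᵢΔT Lᵢ = 24×10⁻⁶×62×675 + 17×10⁻⁶×62×160 = 1.173 mm.
Since the ends are fixed, an axial force P builds up, equal in every segment, with P · Σ Lᵢ/(AᵢEᵢ) = δ_free.
Σ Lᵢ/(AᵢEᵢ) = 675/(1900×71×10³) + 160/(1150×119×10³) = 6.173×10⁻⁶ mm/N.
P = 1.173 / 6.173×10⁻⁶ = 190000 N = 190 kN, compressive.
σ_{aluminium} = P / A = 190000 / 1900 = 100 MPa.

σ ≈ 100 MPa (compressive)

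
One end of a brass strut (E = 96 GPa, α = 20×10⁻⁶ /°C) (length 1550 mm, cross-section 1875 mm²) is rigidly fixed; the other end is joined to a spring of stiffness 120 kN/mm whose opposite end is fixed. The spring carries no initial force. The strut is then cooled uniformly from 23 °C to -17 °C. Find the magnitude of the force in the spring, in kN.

Free thermal contraction: δ_free = αΔT L = 20×10⁻⁶ × 40 × 1550 = 1.24 mm.
With a force P in the spring, the elastic change of the strut is PL/(AE) and that of the spring is P/k; compatibility requires their sum to equal δ_free.
So P = δ_free / [L/(AE) + 1/k] = 1.24 / [ 1550/(1875×96×10³) + 1/(120×10³) ].
P = 1.24 / 1.694×10⁻⁵ = 73180 N.

P ≈ 73.2 kN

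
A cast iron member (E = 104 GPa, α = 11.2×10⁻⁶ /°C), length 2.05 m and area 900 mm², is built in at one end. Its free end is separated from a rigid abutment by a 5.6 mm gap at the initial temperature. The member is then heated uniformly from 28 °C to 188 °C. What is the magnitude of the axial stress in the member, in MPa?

σ ≈ 0 MPa

Unrestrained expansion: δ_free = αΔT L = 11.2×10⁻⁶ × 160 × 2050 = 3.674 mm.
This is smaller than the 5.6 mm clearance, so the member expands freely without reaching the stop — the stress is zero.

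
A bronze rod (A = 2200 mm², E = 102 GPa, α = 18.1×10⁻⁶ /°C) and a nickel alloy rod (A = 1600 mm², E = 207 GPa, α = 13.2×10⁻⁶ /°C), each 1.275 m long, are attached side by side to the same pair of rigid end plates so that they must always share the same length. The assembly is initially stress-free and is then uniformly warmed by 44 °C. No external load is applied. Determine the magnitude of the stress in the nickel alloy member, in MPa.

Equilibrium of a rigid end plate with no external load gives equal and opposite internal forces ±P in the two members. Since α_{bronze} > α_{nickel alloy}, heating drives the bronze into compression and the nickel alloy into tension.
Equating the net (thermal + elastic) strains gives |α₁ − α₂|·ΔT = P·[1/(A₁E₁) + 1/(A₂E₂)].
|α₁ − α₂|·ΔT = 4.9×10⁻⁶ × 44 = 0.0002156.
1/(A₁E₁) + 1/(A₂E₂) = 1/(2200×102×10³) + 1/(1600×207×10³) = 7.476×10⁻⁹ N⁻¹.
So P = 0.0002156 / 7.476×10⁻⁹ = 28.84 kN.
σ_{nickel alloy} = P/A₂ = 28840/1600 = 18.03 MPa, tensile.

σ ≈ 18 MPa (tensile)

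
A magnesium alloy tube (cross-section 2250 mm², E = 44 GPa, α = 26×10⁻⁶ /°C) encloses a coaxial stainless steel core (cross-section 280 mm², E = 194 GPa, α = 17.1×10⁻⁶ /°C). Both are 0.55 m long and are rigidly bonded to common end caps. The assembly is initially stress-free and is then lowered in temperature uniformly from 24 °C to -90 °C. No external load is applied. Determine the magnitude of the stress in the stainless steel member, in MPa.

σ ≈ 127 MPa (compressive)

Equilibrium of a rigid end plate with no external load gives equal and opposite internal forces ±P in the two members. Since α_{magnesium alloy} > α_{stainless steel}, cooling drives the magnesium alloy into tension and the stainless steel into compression.
Compatibility of the two members (thermal + elastic change equal): (α₁ − α₂)ΔT = P·[1/(A₁E₁) + 1/(A₂E₂)].
|α₁ − α₂|·ΔT = 8.9×10⁻⁶ × 114 = 0.001015.
1/(A₁E₁) + 1/(A₂E₂) = 1/(2250×44×10³) + 1/(280×194×10³) = 2.851×10⁻⁸ N⁻¹.
P = 0.001015 / 2.851×10⁻⁸ = 35590 N = 35.59 kN.
σ_{stainless steel} = P/A₂ = 35590/280 = 127.1 MPa, compressive.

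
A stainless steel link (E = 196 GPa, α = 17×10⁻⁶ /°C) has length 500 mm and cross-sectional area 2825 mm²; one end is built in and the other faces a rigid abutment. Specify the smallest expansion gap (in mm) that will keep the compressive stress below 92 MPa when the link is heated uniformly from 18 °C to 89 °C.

Free expansion if unrestrained: δ_free = αΔT L = 17×10⁻⁶ × 71 × 500 = 0.6035 mm.
A stress of 92 MPa corresponds to the wall pushing the link back by σL/E = 92×500/(196×10³) = 0.2347 mm.
The gap must absorb the remainder: g_min = 0.6035 − 0.2347 = 0.3688 mm.

g ≈ 0.369 mm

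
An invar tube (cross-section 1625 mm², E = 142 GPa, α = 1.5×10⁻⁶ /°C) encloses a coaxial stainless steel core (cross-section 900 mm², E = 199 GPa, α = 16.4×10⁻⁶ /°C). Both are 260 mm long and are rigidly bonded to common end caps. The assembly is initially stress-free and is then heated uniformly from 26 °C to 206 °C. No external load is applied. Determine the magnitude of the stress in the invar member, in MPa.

σ ≈ 166 MPa (tensile)

The stainless steel has the larger α, so on heating it would change length more than the invar if both were free. The rigid plates force a common final length, so the stainless steel is put into compression and the invar into tension, with equal and opposite forces P (no external load).
Equating the net (thermal + elastic) strains gives |α₁ − α₂|·ΔT = P·[1/(A₁E₁) + 1/(A₂E₂)].
|α₁ − α₂|·ΔT = 14.9×10⁻⁶ × 180 = 0.002682.
1/(A₁E₁) + 1/(A₂E₂) = 1/(1625×142×10³) + 1/(900×199×10³) = 9.917×10⁻⁹ N⁻¹.
So P = 0.002682 / 9.917×10⁻⁹ = 270.4 kN.
σ_{invar} = P/A₁ = 270400/1625 = 166.4 MPa, tensile.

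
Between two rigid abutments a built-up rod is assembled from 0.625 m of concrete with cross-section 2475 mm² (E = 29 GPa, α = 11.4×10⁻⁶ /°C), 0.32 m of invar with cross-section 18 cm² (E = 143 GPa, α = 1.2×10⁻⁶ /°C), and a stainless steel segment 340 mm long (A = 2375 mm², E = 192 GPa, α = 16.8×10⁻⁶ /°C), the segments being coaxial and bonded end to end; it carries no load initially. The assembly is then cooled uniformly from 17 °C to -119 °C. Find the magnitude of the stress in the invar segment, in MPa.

Free thermal contraction of the whole bar: Σ αᵢΔT Lᵢ = 11.4×10⁻⁶×136×625 + 1.2×10⁻⁶×136×320 + 16.8×10⁻⁶×136×340 = 1.798 mm.
The rigid supports impose zero overall length change; the single axial force P common to all segments must satisfy P Σ Lᵢ/(AᵢEᵢ) = δ_free.
Σ Lᵢ/(AᵢEᵢ) = 625/(2475×29×10³) + 320/(1800×143×10³) + 340/(2375×192×10³) = 1.07×10⁻⁵ mm/N.
P = 1.798 / 1.07×10⁻⁵ = 168100 N = 168.1 kN, tensile.
σ_{invar} = P / A = 168100 / 1800 = 93.39 MPa.

σ ≈ 93.4 MPa (tensile)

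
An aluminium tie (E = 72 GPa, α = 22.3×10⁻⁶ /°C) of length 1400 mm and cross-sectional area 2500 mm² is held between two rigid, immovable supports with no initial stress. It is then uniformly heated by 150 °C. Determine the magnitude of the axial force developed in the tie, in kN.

P ≈ 602 kN (compressive)

Full restraint means ε = 0, so the stress is σ = EαΔT = 72×10³ × 22.3×10⁻⁶ × 150 = 240.8 MPa.
Axial force P = σA = 240.8 × 2500 = 602100 N = 602.1 kN, compressive.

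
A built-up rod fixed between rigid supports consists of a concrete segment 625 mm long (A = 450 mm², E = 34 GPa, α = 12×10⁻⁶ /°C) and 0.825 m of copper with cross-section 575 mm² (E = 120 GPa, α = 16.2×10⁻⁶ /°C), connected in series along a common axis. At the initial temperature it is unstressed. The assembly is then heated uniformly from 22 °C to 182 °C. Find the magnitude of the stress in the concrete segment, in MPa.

σ ≈ 140 MPa (compressive)

Free thermal expansion of the whole bar: Σ αᵢΔT Lᵢ = 12×10⁻⁶×160×625 + 16.2×10⁻⁶×160×825 = 3.338 mm.
The rigid supports impose zero overall length change; the single axial force P common to all segments must satisfy P Σ Lᵢ/(AᵢEᵢ) = δ_free.
Σ Lᵢ/(AᵢEᵢ) = 625/(450×34×10³) + 825/(575×120×10³) = 5.281×10⁻⁵ mm/N.
P = 3.338 / 5.281×10⁻⁵ = 63220 N = 63.22 kN, compressive.
σ_{concrete} = P / A = 63220 / 450 = 140.5 MPa.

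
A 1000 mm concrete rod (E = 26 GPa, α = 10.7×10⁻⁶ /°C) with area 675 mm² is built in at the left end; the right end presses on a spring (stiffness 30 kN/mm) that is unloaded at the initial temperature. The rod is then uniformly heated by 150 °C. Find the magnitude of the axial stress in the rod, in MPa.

If the spring were absent the rod would lengthen by αΔT L = 10.7×10⁻⁶ × 150 × 1000 = 1.605 mm.
Let P be the compressive force at the spring. The rod shortens elastically by PL/(AE) and the spring compresses by P/k; together these equal δ_free.
P [ L/(AE) + 1/k ] = δ_free → P [ 1000/(675×26×10³) + 1/(30×10³) ] = 1.605.
P = 1.605 / 9.031×10⁻⁵ = 17770 N.
σ = P/A = 17770/675 = 26.33 MPa.

σ ≈ 26.3 MPa (compressive)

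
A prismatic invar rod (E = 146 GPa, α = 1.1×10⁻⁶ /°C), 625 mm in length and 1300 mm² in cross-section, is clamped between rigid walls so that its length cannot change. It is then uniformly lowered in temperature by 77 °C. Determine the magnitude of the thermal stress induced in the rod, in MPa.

The supports are rigid, so the total axial strain is zero. The restrained thermal strain is ε = αΔT = 1.1×10⁻⁶ × 77 = 84.7×10⁻⁶.
Hence σ = E·αΔT = 146×10³ × 84.7×10⁻⁶ = 12.37 MPa, tensile.

σ ≈ 12.4 MPa (tensile)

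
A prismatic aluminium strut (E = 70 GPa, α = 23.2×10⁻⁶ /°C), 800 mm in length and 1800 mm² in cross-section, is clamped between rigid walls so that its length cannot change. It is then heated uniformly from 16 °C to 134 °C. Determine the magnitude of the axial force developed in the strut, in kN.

Full restraint means ε = 0, so the stress is σ = EαΔT = 70×10³ × 23.2×10⁻⁶ × 118 = 191.6 MPa.
Axial force P = σA = 191.6 × 1800 = 344900 N = 344.9 kN, compressive.

P ≈ 345 kN (compressive)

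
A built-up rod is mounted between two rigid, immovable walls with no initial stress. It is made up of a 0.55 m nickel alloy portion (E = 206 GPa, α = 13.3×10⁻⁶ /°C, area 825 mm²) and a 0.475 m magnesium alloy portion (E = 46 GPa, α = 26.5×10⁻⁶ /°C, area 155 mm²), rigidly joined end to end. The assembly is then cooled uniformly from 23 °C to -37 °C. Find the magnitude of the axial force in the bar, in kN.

P ≈ 17.1 kN (tensile)

With the walls removed the bar would change length by δ_free = Σ αᵢΔT Lᵢ = 13.3×10⁻⁶×60×550 + 26.5×10⁻⁶×60×475 = 1.194 mm.
The rigid supports impose zero overall length change; the single axial force P common to all segments must satisfy P Σ Lᵢ/(AᵢEᵢ) = δ_free.
The series flexibility is Σ Lᵢ/(AᵢEᵢ) = 550/(825×206×10³) + 475/(155×46×10³) = 6.986×10⁻⁵ mm/N.
P = 1.194 / 6.986×10⁻⁵ = 17090 N = 17.09 kN, tensile.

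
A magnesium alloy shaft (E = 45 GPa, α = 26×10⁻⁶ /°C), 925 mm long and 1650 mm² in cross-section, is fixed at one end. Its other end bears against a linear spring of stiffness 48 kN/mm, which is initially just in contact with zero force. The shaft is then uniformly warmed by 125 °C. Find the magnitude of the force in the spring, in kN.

If the spring were absent the shaft would lengthen by αΔT L = 26×10⁻⁶ × 125 × 925 = 3.006 mm.
Let P be the compressive force at the spring. The shaft shortens elastically by PL/(AE) and the spring compresses by P/k; together these equal δ_free.
P [ L/(AE) + 1/k ] = δ_free → P [ 925/(1650×45×10³) + 1/(48×10³) ] = 3.006.
P = 3.006 / 3.329×10⁻⁵ = 90300 N.

P ≈ 90.3 kN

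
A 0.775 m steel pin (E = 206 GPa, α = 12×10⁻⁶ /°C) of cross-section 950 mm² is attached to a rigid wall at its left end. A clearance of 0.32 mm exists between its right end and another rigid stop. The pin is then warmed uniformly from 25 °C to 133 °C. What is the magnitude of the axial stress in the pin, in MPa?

Unrestrained expansion: δ_free = αΔT L = 12×10⁻⁶ × 108 × 775 = 1.004 mm.
The gap closes (δ_free > 0.32 mm) and the wall then resists a further 1.004 − 0.32 = 0.6844 mm of expansion.
So σ = E(δ_free − g)/L = 206×10³ × 0.6844/775 = 181.9 MPa.

σ ≈ 182 MPa (compressive)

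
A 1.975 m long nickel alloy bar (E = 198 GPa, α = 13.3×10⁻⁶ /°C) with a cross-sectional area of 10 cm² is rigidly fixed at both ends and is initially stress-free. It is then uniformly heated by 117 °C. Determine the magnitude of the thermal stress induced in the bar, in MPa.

σ ≈ 308 MPa (compressive)

With length fixed, the mechanical strain must cancel the thermal strain αΔT = 13.3×10⁻⁶ × 117 = 1556.1×10⁻⁶.
Hence σ = E·αΔT = 198×10³ × 1556.1×10⁻⁶ = 308.1 MPa, compressive.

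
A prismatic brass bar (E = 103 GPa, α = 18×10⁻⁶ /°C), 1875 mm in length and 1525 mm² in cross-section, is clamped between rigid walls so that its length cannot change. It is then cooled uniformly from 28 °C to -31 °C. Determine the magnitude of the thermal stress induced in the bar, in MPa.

σ ≈ 109 MPa (tensile)

The supports are rigid, so the total axial strain is zero. The restrained thermal strain is ε = αΔT = 18×10⁻⁶ × 59 = 1062×10⁻⁶.
Hence σ = E·αΔT = 103×10³ × 1062×10⁻⁶ = 109.4 MPa, tensile.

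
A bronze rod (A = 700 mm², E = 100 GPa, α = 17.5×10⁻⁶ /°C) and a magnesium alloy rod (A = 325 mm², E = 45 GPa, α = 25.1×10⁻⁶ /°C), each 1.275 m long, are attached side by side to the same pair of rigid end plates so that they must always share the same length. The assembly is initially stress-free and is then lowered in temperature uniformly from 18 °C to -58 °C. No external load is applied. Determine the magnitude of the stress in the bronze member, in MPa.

σ ≈ 9.98 MPa (compressive)

Equilibrium of a rigid end plate with no external load gives equal and opposite internal forces ±P in the two members. Since α_{magnesium alloy} > α_{bronze}, cooling drives the magnesium alloy into tension and the bronze into compression.
Setting the final lengths equal and cancelling L: (α₁ − α₂)ΔT = P/(A₁E₁) + P/(A₂E₂).
|α₁ − α₂|·ΔT = 7.6×10⁻⁶ × 76 = 0.0005776.
1/(A₁E₁) + 1/(A₂E₂) = 1/(700×100×10³) + 1/(325×45×10³) = 8.266×10⁻⁸ N⁻¹.
P = 0.0005776 / 8.266×10⁻⁸ = 6988 N = 6.988 kN.
σ_{bronze} = P/A₁ = 6988/700 = 9.982 MPa, compressive.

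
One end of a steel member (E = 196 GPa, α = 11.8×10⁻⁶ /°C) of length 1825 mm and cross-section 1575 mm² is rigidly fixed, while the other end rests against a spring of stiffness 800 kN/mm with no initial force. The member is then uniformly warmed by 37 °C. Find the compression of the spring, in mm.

The unrestrained thermal change is αΔT L = 11.8×10⁻⁶ × 37 × 1825 = 0.7968 mm.
Let P be the compressive force at the spring. The member shortens elastically by PL/(AE) and the spring compresses by P/k; together these equal δ_free.
P [ L/(AE) + 1/k ] = δ_free → P [ 1825/(1575×196×10³) + 1/(800×10³) ] = 0.7968.
P = 0.7968 / 7.162×10⁻⁶ = 111300 N.
Spring compression = P/k = 111300/(800×10³) = 0.1391 mm.

δ ≈ 0.139 mm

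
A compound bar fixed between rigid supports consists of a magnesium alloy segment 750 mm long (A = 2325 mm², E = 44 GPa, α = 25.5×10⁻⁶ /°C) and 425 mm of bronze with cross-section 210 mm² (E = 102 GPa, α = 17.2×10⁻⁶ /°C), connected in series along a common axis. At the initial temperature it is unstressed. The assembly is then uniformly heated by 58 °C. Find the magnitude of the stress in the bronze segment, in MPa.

If the supports were absent, the total length change would be Σ αᵢΔT Lᵢ = 25.5×10⁻⁶×58×750 + 17.2×10⁻⁶×58×425 = 1.533 mm.
The walls prevent any net length change, so an axial force P (same in every segment) develops. Compatibility: P · Σ Lᵢ/(AᵢEᵢ) = δ_free.
The series flexibility is Σ Lᵢ/(AᵢEᵢ) = 750/(2325×44×10³) + 425/(210×102×10³) = 2.717×10⁻⁵ mm/N.
P = 1.533 / 2.717×10⁻⁵ = 56430 N = 56.43 kN, compressive.
σ_{bronze} = P / A = 56430 / 210 = 268.7 MPa.

σ ≈ 269 MPa (compressive)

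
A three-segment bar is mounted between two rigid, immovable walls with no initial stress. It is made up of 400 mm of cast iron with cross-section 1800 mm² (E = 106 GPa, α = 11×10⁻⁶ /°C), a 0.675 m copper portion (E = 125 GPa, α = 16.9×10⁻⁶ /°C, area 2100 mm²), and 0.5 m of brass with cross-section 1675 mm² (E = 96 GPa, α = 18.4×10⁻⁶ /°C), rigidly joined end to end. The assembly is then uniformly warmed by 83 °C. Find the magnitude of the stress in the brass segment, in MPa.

With the walls removed the bar would change length by δ_free = Σ αᵢΔT Lᵢ = 11×10⁻⁶×83×400 + 16.9×10⁻⁶×83×675 + 18.4×10⁻⁶×83×500 = 2.076 mm.
The rigid supports impose zero overall length change; the single axial force P common to all segments must satisfy P Σ Lᵢ/(AᵢEᵢ) = δ_free.
Σ Lᵢ/(AᵢEᵢ) = 400/(1800×106×10³) + 675/(2100×125×10³) + 500/(1675×96×10³) = 7.777×10⁻⁶ mm/N.
P = 2.076 / 7.777×10⁻⁶ = 266900 N = 266.9 kN, compressive.
σ_{brass} = P / A = 266900 / 1675 = 159.3 MPa.

σ ≈ 159 MPa (compressive)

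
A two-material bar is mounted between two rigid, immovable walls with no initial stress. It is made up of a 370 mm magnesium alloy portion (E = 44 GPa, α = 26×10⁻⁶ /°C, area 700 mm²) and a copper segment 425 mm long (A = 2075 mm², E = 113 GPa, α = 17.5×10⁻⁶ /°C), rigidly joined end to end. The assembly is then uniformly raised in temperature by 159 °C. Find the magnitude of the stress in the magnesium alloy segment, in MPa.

σ ≈ 280 MPa (compressive)

Free thermal expansion of the whole bar: Σ αᵢΔT Lᵢ = 26×10⁻⁶×159×370 + 17.5×10⁻⁶×159×425 = 2.712 mm.
Since the ends are fixed, an axial force P builds up, equal in every segment, with P · Σ Lᵢ/(AᵢEᵢ) = δ_free.
Σ Lᵢ/(AᵢEᵢ) = 370/(700×44×10³) + 425/(2075×113×10³) = 1.383×10⁻⁵ mm/N.
Hence P = δ_free / Σ(L/AE) = 2.712/1.383×10⁻⁵ = 196.2 kN (compressive).
σ_{magnesium alloy} = P / A = 196200 / 700 = 280.2 MPa.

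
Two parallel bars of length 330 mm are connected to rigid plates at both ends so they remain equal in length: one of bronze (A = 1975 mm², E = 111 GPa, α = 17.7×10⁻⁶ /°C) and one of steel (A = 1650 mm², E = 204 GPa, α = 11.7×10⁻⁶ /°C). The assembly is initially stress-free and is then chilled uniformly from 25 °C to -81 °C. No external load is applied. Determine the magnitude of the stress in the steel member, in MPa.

σ ≈ 51.2 MPa (compressive)

Both members must finish at the same length. With the larger α, the bronze tends to over-contract; the plates restrain it, putting the bronze in tension and the steel in compression. With no external load the two internal forces are equal and opposite, magnitude P.
Setting the final lengths equal and cancelling L: (α₁ − α₂)ΔT = P/(A₁E₁) + P/(A₂E₂).
|α₁ − α₂|·ΔT = 6×10⁻⁶ × 106 = 0.000636.
1/(A₁E₁) + 1/(A₂E₂) = 1/(1975×111×10³) + 1/(1650×204×10³) = 7.532×10⁻⁹ N⁻¹.
P = 0.000636 / 7.532×10⁻⁹ = 84440 N = 84.44 kN.
σ_{steel} = P/A₂ = 84440/1650 = 51.17 MPa, compressive.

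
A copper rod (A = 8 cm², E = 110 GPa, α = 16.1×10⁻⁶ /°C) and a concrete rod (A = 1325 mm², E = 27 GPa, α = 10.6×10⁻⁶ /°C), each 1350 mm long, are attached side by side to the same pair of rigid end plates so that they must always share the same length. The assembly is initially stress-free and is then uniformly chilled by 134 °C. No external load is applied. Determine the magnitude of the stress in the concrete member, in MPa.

Both members must finish at the same length. With the larger α, the copper tends to over-contract; the plates restrain it, putting the copper in tension and the concrete in compression. With no external load the two internal forces are equal and opposite, magnitude P.
Setting the final lengths equal and cancelling L: (α₁ − α₂)ΔT = P/(A₁E₁) + P/(A₂E₂).
|α₁ − α₂|·ΔT = 5.5×10⁻⁶ × 134 = 0.000737.
1/(A₁E₁) + 1/(A₂E₂) = 1/(800×110×10³) + 1/(1325×27×10³) = 3.932×10⁻⁸ N⁻¹.
P = 0.000737 / 3.932×10⁻⁸ = 18750 N = 18.75 kN.
σ_{concrete} = P/A₂ = 18750/1325 = 14.15 MPa, compressive.

σ ≈ 14.1 MPa (compressive)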